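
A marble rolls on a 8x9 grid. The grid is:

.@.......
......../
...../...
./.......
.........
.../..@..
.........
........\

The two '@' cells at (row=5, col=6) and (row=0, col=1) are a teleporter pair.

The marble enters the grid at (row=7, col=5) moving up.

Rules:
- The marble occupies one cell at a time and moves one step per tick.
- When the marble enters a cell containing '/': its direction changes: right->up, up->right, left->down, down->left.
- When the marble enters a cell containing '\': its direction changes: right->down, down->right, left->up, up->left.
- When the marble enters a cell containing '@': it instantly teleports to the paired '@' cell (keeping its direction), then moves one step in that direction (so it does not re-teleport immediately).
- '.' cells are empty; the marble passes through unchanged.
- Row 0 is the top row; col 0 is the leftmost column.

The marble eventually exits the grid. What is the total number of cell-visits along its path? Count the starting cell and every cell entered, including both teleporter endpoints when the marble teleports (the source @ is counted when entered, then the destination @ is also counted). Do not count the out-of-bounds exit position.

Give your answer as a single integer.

Step 1: enter (7,5), '.' pass, move up to (6,5)
Step 2: enter (6,5), '.' pass, move up to (5,5)
Step 3: enter (5,5), '.' pass, move up to (4,5)
Step 4: enter (4,5), '.' pass, move up to (3,5)
Step 5: enter (3,5), '.' pass, move up to (2,5)
Step 6: enter (2,5), '/' deflects up->right, move right to (2,6)
Step 7: enter (2,6), '.' pass, move right to (2,7)
Step 8: enter (2,7), '.' pass, move right to (2,8)
Step 9: enter (2,8), '.' pass, move right to (2,9)
Step 10: at (2,9) — EXIT via right edge, pos 2
Path length (cell visits): 9

Answer: 9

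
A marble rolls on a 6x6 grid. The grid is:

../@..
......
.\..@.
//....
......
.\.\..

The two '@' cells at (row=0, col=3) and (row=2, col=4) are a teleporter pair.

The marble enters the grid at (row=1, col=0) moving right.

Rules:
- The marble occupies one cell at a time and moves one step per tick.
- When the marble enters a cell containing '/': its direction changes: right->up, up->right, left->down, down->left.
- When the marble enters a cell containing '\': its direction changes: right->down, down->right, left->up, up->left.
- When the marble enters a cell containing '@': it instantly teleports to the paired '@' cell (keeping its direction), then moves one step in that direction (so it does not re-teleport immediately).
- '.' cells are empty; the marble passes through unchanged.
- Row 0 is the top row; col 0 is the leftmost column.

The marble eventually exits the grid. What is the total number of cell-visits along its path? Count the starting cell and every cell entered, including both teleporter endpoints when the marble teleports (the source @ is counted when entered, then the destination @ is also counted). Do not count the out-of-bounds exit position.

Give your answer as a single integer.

Step 1: enter (1,0), '.' pass, move right to (1,1)
Step 2: enter (1,1), '.' pass, move right to (1,2)
Step 3: enter (1,2), '.' pass, move right to (1,3)
Step 4: enter (1,3), '.' pass, move right to (1,4)
Step 5: enter (1,4), '.' pass, move right to (1,5)
Step 6: enter (1,5), '.' pass, move right to (1,6)
Step 7: at (1,6) — EXIT via right edge, pos 1
Path length (cell visits): 6

Answer: 6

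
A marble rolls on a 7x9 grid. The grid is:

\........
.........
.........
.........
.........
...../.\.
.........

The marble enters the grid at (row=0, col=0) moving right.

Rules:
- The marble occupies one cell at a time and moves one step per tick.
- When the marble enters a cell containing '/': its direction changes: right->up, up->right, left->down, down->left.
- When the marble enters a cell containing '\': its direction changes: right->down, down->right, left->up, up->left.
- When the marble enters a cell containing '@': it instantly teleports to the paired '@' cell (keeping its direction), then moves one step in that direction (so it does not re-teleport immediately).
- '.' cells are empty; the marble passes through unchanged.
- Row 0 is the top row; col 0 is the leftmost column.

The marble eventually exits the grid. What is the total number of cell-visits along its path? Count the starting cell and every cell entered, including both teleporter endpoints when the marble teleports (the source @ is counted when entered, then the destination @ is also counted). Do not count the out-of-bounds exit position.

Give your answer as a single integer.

Answer: 7

Derivation:
Step 1: enter (0,0), '\' deflects right->down, move down to (1,0)
Step 2: enter (1,0), '.' pass, move down to (2,0)
Step 3: enter (2,0), '.' pass, move down to (3,0)
Step 4: enter (3,0), '.' pass, move down to (4,0)
Step 5: enter (4,0), '.' pass, move down to (5,0)
Step 6: enter (5,0), '.' pass, move down to (6,0)
Step 7: enter (6,0), '.' pass, move down to (7,0)
Step 8: at (7,0) — EXIT via bottom edge, pos 0
Path length (cell visits): 7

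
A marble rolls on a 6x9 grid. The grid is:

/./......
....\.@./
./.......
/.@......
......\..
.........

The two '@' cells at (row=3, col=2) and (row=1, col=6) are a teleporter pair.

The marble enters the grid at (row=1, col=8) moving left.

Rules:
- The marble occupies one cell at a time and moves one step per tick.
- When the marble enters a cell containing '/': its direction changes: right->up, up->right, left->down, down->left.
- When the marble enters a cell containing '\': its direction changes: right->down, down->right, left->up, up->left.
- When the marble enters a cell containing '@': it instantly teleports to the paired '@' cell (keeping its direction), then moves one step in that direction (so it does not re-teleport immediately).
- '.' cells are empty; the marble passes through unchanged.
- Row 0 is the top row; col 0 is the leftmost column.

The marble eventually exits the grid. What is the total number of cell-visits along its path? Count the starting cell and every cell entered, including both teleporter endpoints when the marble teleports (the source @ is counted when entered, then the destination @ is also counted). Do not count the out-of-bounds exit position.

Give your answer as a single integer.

Answer: 5

Derivation:
Step 1: enter (1,8), '/' deflects left->down, move down to (2,8)
Step 2: enter (2,8), '.' pass, move down to (3,8)
Step 3: enter (3,8), '.' pass, move down to (4,8)
Step 4: enter (4,8), '.' pass, move down to (5,8)
Step 5: enter (5,8), '.' pass, move down to (6,8)
Step 6: at (6,8) — EXIT via bottom edge, pos 8
Path length (cell visits): 5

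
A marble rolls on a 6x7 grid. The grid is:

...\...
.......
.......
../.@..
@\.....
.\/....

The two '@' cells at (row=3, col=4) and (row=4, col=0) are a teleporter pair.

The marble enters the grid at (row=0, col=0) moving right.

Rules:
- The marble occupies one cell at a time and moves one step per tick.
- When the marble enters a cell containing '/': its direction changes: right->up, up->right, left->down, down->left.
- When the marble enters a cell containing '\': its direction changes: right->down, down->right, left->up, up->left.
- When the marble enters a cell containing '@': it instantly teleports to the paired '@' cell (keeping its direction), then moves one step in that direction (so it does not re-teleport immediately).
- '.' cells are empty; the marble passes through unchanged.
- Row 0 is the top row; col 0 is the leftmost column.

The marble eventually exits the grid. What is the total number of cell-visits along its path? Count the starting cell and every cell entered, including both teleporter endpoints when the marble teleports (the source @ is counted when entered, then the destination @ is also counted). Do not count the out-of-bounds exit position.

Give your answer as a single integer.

Step 1: enter (0,0), '.' pass, move right to (0,1)
Step 2: enter (0,1), '.' pass, move right to (0,2)
Step 3: enter (0,2), '.' pass, move right to (0,3)
Step 4: enter (0,3), '\' deflects right->down, move down to (1,3)
Step 5: enter (1,3), '.' pass, move down to (2,3)
Step 6: enter (2,3), '.' pass, move down to (3,3)
Step 7: enter (3,3), '.' pass, move down to (4,3)
Step 8: enter (4,3), '.' pass, move down to (5,3)
Step 9: enter (5,3), '.' pass, move down to (6,3)
Step 10: at (6,3) — EXIT via bottom edge, pos 3
Path length (cell visits): 9

Answer: 9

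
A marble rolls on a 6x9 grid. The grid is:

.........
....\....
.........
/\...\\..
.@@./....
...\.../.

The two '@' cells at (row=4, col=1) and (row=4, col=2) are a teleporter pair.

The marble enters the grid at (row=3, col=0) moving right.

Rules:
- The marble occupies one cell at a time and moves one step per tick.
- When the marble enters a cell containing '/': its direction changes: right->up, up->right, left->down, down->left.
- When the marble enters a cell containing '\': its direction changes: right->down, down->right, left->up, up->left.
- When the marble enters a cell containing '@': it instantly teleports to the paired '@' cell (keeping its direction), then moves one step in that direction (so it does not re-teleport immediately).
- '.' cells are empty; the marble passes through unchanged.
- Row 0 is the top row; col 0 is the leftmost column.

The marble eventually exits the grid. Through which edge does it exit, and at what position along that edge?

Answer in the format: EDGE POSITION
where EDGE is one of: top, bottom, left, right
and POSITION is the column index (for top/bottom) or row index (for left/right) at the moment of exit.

Step 1: enter (3,0), '/' deflects right->up, move up to (2,0)
Step 2: enter (2,0), '.' pass, move up to (1,0)
Step 3: enter (1,0), '.' pass, move up to (0,0)
Step 4: enter (0,0), '.' pass, move up to (-1,0)
Step 5: at (-1,0) — EXIT via top edge, pos 0

Answer: top 0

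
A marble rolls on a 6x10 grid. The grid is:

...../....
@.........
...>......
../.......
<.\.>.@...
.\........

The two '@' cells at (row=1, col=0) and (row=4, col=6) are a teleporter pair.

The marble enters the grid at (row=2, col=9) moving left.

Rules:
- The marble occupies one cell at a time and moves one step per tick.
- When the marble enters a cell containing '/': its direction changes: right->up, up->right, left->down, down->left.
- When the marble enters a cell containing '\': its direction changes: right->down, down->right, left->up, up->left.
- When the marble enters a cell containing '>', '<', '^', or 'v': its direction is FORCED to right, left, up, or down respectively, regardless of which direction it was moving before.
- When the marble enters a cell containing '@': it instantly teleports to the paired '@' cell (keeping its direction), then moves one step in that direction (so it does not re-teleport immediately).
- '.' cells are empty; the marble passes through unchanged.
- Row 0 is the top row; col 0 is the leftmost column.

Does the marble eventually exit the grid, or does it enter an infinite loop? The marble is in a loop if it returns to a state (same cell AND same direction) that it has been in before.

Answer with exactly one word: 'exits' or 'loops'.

Step 1: enter (2,9), '.' pass, move left to (2,8)
Step 2: enter (2,8), '.' pass, move left to (2,7)
Step 3: enter (2,7), '.' pass, move left to (2,6)
Step 4: enter (2,6), '.' pass, move left to (2,5)
Step 5: enter (2,5), '.' pass, move left to (2,4)
Step 6: enter (2,4), '.' pass, move left to (2,3)
Step 7: enter (2,3), '>' forces left->right, move right to (2,4)
Step 8: enter (2,4), '.' pass, move right to (2,5)
Step 9: enter (2,5), '.' pass, move right to (2,6)
Step 10: enter (2,6), '.' pass, move right to (2,7)
Step 11: enter (2,7), '.' pass, move right to (2,8)
Step 12: enter (2,8), '.' pass, move right to (2,9)
Step 13: enter (2,9), '.' pass, move right to (2,10)
Step 14: at (2,10) — EXIT via right edge, pos 2

Answer: exits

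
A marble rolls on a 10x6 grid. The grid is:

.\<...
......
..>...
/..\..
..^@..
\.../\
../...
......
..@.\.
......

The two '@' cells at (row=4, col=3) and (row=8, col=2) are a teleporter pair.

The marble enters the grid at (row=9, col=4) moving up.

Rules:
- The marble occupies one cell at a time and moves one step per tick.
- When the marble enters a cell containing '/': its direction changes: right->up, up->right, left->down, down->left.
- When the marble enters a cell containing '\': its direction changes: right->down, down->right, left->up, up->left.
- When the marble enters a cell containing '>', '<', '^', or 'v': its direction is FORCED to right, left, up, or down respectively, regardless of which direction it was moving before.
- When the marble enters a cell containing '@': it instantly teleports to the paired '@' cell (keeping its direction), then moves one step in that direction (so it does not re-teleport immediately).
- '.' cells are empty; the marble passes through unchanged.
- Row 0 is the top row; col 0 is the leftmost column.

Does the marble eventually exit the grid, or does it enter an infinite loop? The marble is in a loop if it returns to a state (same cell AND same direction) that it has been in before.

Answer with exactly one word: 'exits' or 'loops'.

Answer: exits

Derivation:
Step 1: enter (9,4), '.' pass, move up to (8,4)
Step 2: enter (8,4), '\' deflects up->left, move left to (8,3)
Step 3: enter (8,3), '.' pass, move left to (8,2)
Step 4: enter (8,2), '@' teleport (8,2)->(4,3), also enter (4,3), move left to (4,2)
Step 5: enter (4,2), '^' forces left->up, move up to (3,2)
Step 6: enter (3,2), '.' pass, move up to (2,2)
Step 7: enter (2,2), '>' forces up->right, move right to (2,3)
Step 8: enter (2,3), '.' pass, move right to (2,4)
Step 9: enter (2,4), '.' pass, move right to (2,5)
Step 10: enter (2,5), '.' pass, move right to (2,6)
Step 11: at (2,6) — EXIT via right edge, pos 2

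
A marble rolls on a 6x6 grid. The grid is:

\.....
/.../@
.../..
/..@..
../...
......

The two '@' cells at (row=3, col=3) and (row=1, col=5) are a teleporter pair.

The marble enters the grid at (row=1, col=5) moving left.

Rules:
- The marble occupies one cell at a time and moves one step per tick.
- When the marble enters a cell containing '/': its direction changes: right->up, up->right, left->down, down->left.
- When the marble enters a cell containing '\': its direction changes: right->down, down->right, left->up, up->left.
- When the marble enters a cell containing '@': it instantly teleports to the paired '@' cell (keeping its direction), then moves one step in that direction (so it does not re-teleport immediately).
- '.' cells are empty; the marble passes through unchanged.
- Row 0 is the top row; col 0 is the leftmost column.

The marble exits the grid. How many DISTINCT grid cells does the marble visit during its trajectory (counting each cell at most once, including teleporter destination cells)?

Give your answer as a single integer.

Answer: 7

Derivation:
Step 1: enter (1,5), '@' teleport (1,5)->(3,3), also enter (3,3), move left to (3,2)
Step 2: enter (3,2), '.' pass, move left to (3,1)
Step 3: enter (3,1), '.' pass, move left to (3,0)
Step 4: enter (3,0), '/' deflects left->down, move down to (4,0)
Step 5: enter (4,0), '.' pass, move down to (5,0)
Step 6: enter (5,0), '.' pass, move down to (6,0)
Step 7: at (6,0) — EXIT via bottom edge, pos 0
Distinct cells visited: 7 (path length 7)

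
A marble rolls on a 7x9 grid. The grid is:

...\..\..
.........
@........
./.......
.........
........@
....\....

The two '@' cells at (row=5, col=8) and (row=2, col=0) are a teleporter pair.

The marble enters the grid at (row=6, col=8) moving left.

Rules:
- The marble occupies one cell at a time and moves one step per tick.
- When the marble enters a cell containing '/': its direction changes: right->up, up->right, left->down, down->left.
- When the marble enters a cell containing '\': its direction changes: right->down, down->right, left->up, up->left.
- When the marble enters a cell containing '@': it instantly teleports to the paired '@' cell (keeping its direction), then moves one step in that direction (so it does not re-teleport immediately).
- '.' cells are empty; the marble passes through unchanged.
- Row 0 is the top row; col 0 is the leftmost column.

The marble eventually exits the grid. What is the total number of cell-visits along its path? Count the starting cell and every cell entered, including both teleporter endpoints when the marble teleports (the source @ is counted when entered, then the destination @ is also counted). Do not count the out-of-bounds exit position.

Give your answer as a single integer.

Answer: 11

Derivation:
Step 1: enter (6,8), '.' pass, move left to (6,7)
Step 2: enter (6,7), '.' pass, move left to (6,6)
Step 3: enter (6,6), '.' pass, move left to (6,5)
Step 4: enter (6,5), '.' pass, move left to (6,4)
Step 5: enter (6,4), '\' deflects left->up, move up to (5,4)
Step 6: enter (5,4), '.' pass, move up to (4,4)
Step 7: enter (4,4), '.' pass, move up to (3,4)
Step 8: enter (3,4), '.' pass, move up to (2,4)
Step 9: enter (2,4), '.' pass, move up to (1,4)
Step 10: enter (1,4), '.' pass, move up to (0,4)
Step 11: enter (0,4), '.' pass, move up to (-1,4)
Step 12: at (-1,4) — EXIT via top edge, pos 4
Path length (cell visits): 11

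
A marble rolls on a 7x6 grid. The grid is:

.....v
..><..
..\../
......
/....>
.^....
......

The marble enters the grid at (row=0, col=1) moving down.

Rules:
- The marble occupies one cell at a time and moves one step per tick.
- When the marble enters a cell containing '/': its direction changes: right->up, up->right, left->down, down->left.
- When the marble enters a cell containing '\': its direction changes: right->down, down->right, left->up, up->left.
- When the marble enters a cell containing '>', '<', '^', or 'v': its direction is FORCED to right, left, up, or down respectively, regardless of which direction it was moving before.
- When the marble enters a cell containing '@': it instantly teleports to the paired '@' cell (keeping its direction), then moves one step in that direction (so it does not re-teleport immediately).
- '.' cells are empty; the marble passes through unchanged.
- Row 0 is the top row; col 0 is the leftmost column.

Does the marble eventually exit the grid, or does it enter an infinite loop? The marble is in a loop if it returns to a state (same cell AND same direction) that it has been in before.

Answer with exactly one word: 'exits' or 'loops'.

Answer: exits

Derivation:
Step 1: enter (0,1), '.' pass, move down to (1,1)
Step 2: enter (1,1), '.' pass, move down to (2,1)
Step 3: enter (2,1), '.' pass, move down to (3,1)
Step 4: enter (3,1), '.' pass, move down to (4,1)
Step 5: enter (4,1), '.' pass, move down to (5,1)
Step 6: enter (5,1), '^' forces down->up, move up to (4,1)
Step 7: enter (4,1), '.' pass, move up to (3,1)
Step 8: enter (3,1), '.' pass, move up to (2,1)
Step 9: enter (2,1), '.' pass, move up to (1,1)
Step 10: enter (1,1), '.' pass, move up to (0,1)
Step 11: enter (0,1), '.' pass, move up to (-1,1)
Step 12: at (-1,1) — EXIT via top edge, pos 1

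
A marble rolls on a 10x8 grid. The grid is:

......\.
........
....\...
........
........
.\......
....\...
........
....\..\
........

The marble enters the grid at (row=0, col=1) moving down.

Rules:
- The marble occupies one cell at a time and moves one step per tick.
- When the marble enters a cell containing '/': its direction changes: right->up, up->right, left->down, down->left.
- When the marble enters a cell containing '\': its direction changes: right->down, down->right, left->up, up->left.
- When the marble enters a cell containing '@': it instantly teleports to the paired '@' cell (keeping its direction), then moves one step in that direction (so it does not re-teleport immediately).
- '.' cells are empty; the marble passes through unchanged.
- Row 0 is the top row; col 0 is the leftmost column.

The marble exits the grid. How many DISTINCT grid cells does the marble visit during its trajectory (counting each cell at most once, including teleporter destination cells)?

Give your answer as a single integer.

Answer: 12

Derivation:
Step 1: enter (0,1), '.' pass, move down to (1,1)
Step 2: enter (1,1), '.' pass, move down to (2,1)
Step 3: enter (2,1), '.' pass, move down to (3,1)
Step 4: enter (3,1), '.' pass, move down to (4,1)
Step 5: enter (4,1), '.' pass, move down to (5,1)
Step 6: enter (5,1), '\' deflects down->right, move right to (5,2)
Step 7: enter (5,2), '.' pass, move right to (5,3)
Step 8: enter (5,3), '.' pass, move right to (5,4)
Step 9: enter (5,4), '.' pass, move right to (5,5)
Step 10: enter (5,5), '.' pass, move right to (5,6)
Step 11: enter (5,6), '.' pass, move right to (5,7)
Step 12: enter (5,7), '.' pass, move right to (5,8)
Step 13: at (5,8) — EXIT via right edge, pos 5
Distinct cells visited: 12 (path length 12)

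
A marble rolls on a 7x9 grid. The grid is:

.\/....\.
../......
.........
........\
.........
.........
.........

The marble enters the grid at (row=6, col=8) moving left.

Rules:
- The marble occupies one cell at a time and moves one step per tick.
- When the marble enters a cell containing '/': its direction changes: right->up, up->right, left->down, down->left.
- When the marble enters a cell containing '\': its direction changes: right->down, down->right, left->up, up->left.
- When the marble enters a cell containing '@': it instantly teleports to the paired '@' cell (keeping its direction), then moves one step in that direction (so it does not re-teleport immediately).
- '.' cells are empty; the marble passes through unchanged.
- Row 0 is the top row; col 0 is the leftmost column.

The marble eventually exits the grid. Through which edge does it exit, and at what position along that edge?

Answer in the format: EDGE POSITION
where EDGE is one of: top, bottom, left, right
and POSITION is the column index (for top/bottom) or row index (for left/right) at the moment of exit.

Answer: left 6

Derivation:
Step 1: enter (6,8), '.' pass, move left to (6,7)
Step 2: enter (6,7), '.' pass, move left to (6,6)
Step 3: enter (6,6), '.' pass, move left to (6,5)
Step 4: enter (6,5), '.' pass, move left to (6,4)
Step 5: enter (6,4), '.' pass, move left to (6,3)
Step 6: enter (6,3), '.' pass, move left to (6,2)
Step 7: enter (6,2), '.' pass, move left to (6,1)
Step 8: enter (6,1), '.' pass, move left to (6,0)
Step 9: enter (6,0), '.' pass, move left to (6,-1)
Step 10: at (6,-1) — EXIT via left edge, pos 6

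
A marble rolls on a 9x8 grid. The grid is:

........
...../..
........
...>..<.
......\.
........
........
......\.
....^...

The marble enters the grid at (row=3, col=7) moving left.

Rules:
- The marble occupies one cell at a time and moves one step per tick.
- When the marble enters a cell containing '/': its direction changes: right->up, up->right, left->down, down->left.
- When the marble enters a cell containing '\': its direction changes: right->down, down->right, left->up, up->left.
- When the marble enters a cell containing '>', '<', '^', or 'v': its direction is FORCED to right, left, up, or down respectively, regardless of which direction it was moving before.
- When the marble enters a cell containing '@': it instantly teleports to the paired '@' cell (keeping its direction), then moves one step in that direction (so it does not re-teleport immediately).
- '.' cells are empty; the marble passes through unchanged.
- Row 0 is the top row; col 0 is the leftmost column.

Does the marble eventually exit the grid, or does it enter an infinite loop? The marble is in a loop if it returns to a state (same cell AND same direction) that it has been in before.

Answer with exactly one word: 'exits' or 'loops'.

Step 1: enter (3,7), '.' pass, move left to (3,6)
Step 2: enter (3,6), '<' forces left->left, move left to (3,5)
Step 3: enter (3,5), '.' pass, move left to (3,4)
Step 4: enter (3,4), '.' pass, move left to (3,3)
Step 5: enter (3,3), '>' forces left->right, move right to (3,4)
Step 6: enter (3,4), '.' pass, move right to (3,5)
Step 7: enter (3,5), '.' pass, move right to (3,6)
Step 8: enter (3,6), '<' forces right->left, move left to (3,5)
Step 9: at (3,5) dir=left — LOOP DETECTED (seen before)

Answer: loops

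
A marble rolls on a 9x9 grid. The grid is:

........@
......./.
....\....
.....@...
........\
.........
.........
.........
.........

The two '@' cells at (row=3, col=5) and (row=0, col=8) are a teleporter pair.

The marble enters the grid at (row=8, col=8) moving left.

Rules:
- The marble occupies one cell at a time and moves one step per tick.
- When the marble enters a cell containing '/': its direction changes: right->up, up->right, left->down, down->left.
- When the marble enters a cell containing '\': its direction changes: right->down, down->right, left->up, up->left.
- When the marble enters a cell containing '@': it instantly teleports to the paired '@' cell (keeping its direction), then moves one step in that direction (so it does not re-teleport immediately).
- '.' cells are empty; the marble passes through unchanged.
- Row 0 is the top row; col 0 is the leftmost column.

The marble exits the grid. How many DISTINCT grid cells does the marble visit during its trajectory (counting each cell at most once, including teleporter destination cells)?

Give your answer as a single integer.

Step 1: enter (8,8), '.' pass, move left to (8,7)
Step 2: enter (8,7), '.' pass, move left to (8,6)
Step 3: enter (8,6), '.' pass, move left to (8,5)
Step 4: enter (8,5), '.' pass, move left to (8,4)
Step 5: enter (8,4), '.' pass, move left to (8,3)
Step 6: enter (8,3), '.' pass, move left to (8,2)
Step 7: enter (8,2), '.' pass, move left to (8,1)
Step 8: enter (8,1), '.' pass, move left to (8,0)
Step 9: enter (8,0), '.' pass, move left to (8,-1)
Step 10: at (8,-1) — EXIT via left edge, pos 8
Distinct cells visited: 9 (path length 9)

Answer: 9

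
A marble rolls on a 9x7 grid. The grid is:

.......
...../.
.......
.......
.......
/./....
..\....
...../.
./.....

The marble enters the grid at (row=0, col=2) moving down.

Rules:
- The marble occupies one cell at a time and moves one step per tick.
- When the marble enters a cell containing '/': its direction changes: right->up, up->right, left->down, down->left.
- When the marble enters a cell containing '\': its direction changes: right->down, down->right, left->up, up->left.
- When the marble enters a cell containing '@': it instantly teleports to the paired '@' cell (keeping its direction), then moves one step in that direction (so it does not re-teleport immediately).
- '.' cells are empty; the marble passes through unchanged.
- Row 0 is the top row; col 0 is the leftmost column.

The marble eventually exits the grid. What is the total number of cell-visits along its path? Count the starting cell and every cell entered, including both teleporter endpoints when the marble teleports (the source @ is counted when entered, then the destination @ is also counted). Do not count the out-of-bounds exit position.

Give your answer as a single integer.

Answer: 11

Derivation:
Step 1: enter (0,2), '.' pass, move down to (1,2)
Step 2: enter (1,2), '.' pass, move down to (2,2)
Step 3: enter (2,2), '.' pass, move down to (3,2)
Step 4: enter (3,2), '.' pass, move down to (4,2)
Step 5: enter (4,2), '.' pass, move down to (5,2)
Step 6: enter (5,2), '/' deflects down->left, move left to (5,1)
Step 7: enter (5,1), '.' pass, move left to (5,0)
Step 8: enter (5,0), '/' deflects left->down, move down to (6,0)
Step 9: enter (6,0), '.' pass, move down to (7,0)
Step 10: enter (7,0), '.' pass, move down to (8,0)
Step 11: enter (8,0), '.' pass, move down to (9,0)
Step 12: at (9,0) — EXIT via bottom edge, pos 0
Path length (cell visits): 11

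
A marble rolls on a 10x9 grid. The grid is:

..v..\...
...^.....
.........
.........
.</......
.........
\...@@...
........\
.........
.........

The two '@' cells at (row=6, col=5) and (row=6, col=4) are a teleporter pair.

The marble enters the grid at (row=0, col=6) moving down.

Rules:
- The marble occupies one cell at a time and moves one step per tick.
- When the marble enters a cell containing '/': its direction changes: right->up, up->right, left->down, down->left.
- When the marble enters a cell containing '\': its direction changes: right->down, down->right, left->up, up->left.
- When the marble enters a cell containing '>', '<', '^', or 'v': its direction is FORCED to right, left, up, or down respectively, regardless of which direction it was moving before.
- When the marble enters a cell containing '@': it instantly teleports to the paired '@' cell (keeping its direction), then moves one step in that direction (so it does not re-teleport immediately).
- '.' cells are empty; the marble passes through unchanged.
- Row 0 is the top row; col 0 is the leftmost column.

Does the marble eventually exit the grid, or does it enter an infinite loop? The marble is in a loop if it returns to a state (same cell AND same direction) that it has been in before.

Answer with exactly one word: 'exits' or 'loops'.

Step 1: enter (0,6), '.' pass, move down to (1,6)
Step 2: enter (1,6), '.' pass, move down to (2,6)
Step 3: enter (2,6), '.' pass, move down to (3,6)
Step 4: enter (3,6), '.' pass, move down to (4,6)
Step 5: enter (4,6), '.' pass, move down to (5,6)
Step 6: enter (5,6), '.' pass, move down to (6,6)
Step 7: enter (6,6), '.' pass, move down to (7,6)
Step 8: enter (7,6), '.' pass, move down to (8,6)
Step 9: enter (8,6), '.' pass, move down to (9,6)
Step 10: enter (9,6), '.' pass, move down to (10,6)
Step 11: at (10,6) — EXIT via bottom edge, pos 6

Answer: exits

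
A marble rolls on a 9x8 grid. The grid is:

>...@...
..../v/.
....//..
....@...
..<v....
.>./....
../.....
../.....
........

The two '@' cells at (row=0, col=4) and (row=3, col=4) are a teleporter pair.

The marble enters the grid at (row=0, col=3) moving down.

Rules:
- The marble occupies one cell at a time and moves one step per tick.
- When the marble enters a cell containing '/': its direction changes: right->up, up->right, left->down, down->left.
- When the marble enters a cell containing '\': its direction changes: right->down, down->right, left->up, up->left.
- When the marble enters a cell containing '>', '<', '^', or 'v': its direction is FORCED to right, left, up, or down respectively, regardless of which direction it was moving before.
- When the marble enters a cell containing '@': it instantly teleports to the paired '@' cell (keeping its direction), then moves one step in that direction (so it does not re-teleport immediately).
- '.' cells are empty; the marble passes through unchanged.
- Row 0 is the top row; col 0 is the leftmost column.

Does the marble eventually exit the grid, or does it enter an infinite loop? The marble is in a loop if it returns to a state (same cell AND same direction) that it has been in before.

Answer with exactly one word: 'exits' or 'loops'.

Step 1: enter (0,3), '.' pass, move down to (1,3)
Step 2: enter (1,3), '.' pass, move down to (2,3)
Step 3: enter (2,3), '.' pass, move down to (3,3)
Step 4: enter (3,3), '.' pass, move down to (4,3)
Step 5: enter (4,3), 'v' forces down->down, move down to (5,3)
Step 6: enter (5,3), '/' deflects down->left, move left to (5,2)
Step 7: enter (5,2), '.' pass, move left to (5,1)
Step 8: enter (5,1), '>' forces left->right, move right to (5,2)
Step 9: enter (5,2), '.' pass, move right to (5,3)
Step 10: enter (5,3), '/' deflects right->up, move up to (4,3)
Step 11: enter (4,3), 'v' forces up->down, move down to (5,3)
Step 12: at (5,3) dir=down — LOOP DETECTED (seen before)

Answer: loops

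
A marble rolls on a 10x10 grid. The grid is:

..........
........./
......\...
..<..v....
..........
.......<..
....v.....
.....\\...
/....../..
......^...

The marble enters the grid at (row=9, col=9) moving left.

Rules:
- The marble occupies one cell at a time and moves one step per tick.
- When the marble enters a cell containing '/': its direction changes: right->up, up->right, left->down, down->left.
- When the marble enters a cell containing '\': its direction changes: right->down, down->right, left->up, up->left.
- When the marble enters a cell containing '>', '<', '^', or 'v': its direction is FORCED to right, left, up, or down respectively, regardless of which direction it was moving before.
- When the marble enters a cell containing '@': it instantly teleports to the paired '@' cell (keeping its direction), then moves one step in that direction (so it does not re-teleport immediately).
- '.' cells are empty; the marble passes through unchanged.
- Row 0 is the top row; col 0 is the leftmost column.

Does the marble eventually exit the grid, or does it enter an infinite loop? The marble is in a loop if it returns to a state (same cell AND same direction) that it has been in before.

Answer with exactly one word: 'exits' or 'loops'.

Answer: loops

Derivation:
Step 1: enter (9,9), '.' pass, move left to (9,8)
Step 2: enter (9,8), '.' pass, move left to (9,7)
Step 3: enter (9,7), '.' pass, move left to (9,6)
Step 4: enter (9,6), '^' forces left->up, move up to (8,6)
Step 5: enter (8,6), '.' pass, move up to (7,6)
Step 6: enter (7,6), '\' deflects up->left, move left to (7,5)
Step 7: enter (7,5), '\' deflects left->up, move up to (6,5)
Step 8: enter (6,5), '.' pass, move up to (5,5)
Step 9: enter (5,5), '.' pass, move up to (4,5)
Step 10: enter (4,5), '.' pass, move up to (3,5)
Step 11: enter (3,5), 'v' forces up->down, move down to (4,5)
Step 12: enter (4,5), '.' pass, move down to (5,5)
Step 13: enter (5,5), '.' pass, move down to (6,5)
Step 14: enter (6,5), '.' pass, move down to (7,5)
Step 15: enter (7,5), '\' deflects down->right, move right to (7,6)
Step 16: enter (7,6), '\' deflects right->down, move down to (8,6)
Step 17: enter (8,6), '.' pass, move down to (9,6)
Step 18: enter (9,6), '^' forces down->up, move up to (8,6)
Step 19: at (8,6) dir=up — LOOP DETECTED (seen before)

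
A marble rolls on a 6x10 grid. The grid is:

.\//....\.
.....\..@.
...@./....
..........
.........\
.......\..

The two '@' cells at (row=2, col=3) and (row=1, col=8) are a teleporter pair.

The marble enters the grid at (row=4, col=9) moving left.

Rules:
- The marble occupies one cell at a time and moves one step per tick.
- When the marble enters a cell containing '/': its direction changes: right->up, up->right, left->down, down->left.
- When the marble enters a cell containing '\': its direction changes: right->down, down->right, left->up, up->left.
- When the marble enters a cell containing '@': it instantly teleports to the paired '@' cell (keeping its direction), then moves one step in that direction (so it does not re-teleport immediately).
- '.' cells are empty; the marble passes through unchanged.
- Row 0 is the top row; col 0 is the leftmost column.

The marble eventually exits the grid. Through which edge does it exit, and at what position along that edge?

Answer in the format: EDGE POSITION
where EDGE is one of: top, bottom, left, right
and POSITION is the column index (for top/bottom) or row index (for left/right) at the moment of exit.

Step 1: enter (4,9), '\' deflects left->up, move up to (3,9)
Step 2: enter (3,9), '.' pass, move up to (2,9)
Step 3: enter (2,9), '.' pass, move up to (1,9)
Step 4: enter (1,9), '.' pass, move up to (0,9)
Step 5: enter (0,9), '.' pass, move up to (-1,9)
Step 6: at (-1,9) — EXIT via top edge, pos 9

Answer: top 9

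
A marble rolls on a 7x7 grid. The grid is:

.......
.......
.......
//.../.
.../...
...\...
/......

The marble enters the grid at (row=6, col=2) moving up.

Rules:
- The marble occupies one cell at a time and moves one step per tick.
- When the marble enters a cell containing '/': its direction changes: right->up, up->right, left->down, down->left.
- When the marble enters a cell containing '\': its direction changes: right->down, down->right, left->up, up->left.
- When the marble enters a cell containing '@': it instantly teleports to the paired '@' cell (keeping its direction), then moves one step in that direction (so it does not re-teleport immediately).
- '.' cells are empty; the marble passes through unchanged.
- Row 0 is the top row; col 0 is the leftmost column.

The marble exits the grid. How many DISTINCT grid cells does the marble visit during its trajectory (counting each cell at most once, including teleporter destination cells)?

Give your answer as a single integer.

Step 1: enter (6,2), '.' pass, move up to (5,2)
Step 2: enter (5,2), '.' pass, move up to (4,2)
Step 3: enter (4,2), '.' pass, move up to (3,2)
Step 4: enter (3,2), '.' pass, move up to (2,2)
Step 5: enter (2,2), '.' pass, move up to (1,2)
Step 6: enter (1,2), '.' pass, move up to (0,2)
Step 7: enter (0,2), '.' pass, move up to (-1,2)
Step 8: at (-1,2) — EXIT via top edge, pos 2
Distinct cells visited: 7 (path length 7)

Answer: 7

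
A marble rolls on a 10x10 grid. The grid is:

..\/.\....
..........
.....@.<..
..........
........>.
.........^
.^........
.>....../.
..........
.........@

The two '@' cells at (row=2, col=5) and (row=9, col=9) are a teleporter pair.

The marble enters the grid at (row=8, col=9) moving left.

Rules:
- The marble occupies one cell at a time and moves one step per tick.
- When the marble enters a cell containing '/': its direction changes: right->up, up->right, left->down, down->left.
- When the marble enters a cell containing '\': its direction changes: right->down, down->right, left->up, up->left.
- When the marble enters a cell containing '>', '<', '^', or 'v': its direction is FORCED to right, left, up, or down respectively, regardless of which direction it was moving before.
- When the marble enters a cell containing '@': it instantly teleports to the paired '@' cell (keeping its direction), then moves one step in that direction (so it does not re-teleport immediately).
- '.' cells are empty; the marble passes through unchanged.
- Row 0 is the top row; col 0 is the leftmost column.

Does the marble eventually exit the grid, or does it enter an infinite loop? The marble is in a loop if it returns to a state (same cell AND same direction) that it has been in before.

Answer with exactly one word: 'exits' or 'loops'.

Answer: exits

Derivation:
Step 1: enter (8,9), '.' pass, move left to (8,8)
Step 2: enter (8,8), '.' pass, move left to (8,7)
Step 3: enter (8,7), '.' pass, move left to (8,6)
Step 4: enter (8,6), '.' pass, move left to (8,5)
Step 5: enter (8,5), '.' pass, move left to (8,4)
Step 6: enter (8,4), '.' pass, move left to (8,3)
Step 7: enter (8,3), '.' pass, move left to (8,2)
Step 8: enter (8,2), '.' pass, move left to (8,1)
Step 9: enter (8,1), '.' pass, move left to (8,0)
Step 10: enter (8,0), '.' pass, move left to (8,-1)
Step 11: at (8,-1) — EXIT via left edge, pos 8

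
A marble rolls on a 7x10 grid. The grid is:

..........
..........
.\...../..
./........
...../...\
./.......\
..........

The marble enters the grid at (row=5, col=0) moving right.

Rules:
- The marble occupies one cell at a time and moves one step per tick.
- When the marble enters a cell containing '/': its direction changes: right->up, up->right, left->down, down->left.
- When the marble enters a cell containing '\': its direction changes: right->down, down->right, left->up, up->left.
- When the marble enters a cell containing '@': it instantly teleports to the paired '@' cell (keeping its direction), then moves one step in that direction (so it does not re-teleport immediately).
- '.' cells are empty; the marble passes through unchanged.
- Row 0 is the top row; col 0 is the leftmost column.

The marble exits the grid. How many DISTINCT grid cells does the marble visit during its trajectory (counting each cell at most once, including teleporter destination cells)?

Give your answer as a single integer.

Answer: 12

Derivation:
Step 1: enter (5,0), '.' pass, move right to (5,1)
Step 2: enter (5,1), '/' deflects right->up, move up to (4,1)
Step 3: enter (4,1), '.' pass, move up to (3,1)
Step 4: enter (3,1), '/' deflects up->right, move right to (3,2)
Step 5: enter (3,2), '.' pass, move right to (3,3)
Step 6: enter (3,3), '.' pass, move right to (3,4)
Step 7: enter (3,4), '.' pass, move right to (3,5)
Step 8: enter (3,5), '.' pass, move right to (3,6)
Step 9: enter (3,6), '.' pass, move right to (3,7)
Step 10: enter (3,7), '.' pass, move right to (3,8)
Step 11: enter (3,8), '.' pass, move right to (3,9)
Step 12: enter (3,9), '.' pass, move right to (3,10)
Step 13: at (3,10) — EXIT via right edge, pos 3
Distinct cells visited: 12 (path length 12)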